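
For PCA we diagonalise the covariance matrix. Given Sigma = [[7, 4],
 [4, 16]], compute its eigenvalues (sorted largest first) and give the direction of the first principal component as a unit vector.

Step 1 — characteristic polynomial of 2×2 Sigma:
  det(Sigma - λI) = λ² - trace · λ + det = 0.
  trace = 7 + 16 = 23, det = 7·16 - (4)² = 96.
Step 2 — discriminant:
  Δ = trace² - 4·det = 529 - 384 = 145.
Step 3 — eigenvalues:
  λ = (trace ± √Δ)/2 = (23 ± 12.0416)/2,
  λ_1 = 17.5208,  λ_2 = 5.4792.

Step 4 — unit eigenvector for λ_1: solve (Sigma - λ_1 I)v = 0. First row:
  (7 - 17.5208)·v_x + (4)·v_y = 0, i.e. (-10.5208)·v_x + (4)·v_y = 0,
  so v ∝ (b, λ_1 - a) = (4, 10.5208) = u.
  ||u|| = √((4)² + (10.5208)²) = √(126.6872) ≈ 11.2555,
  v_1 = u/||u|| ≈ (0.3554, 0.9347) (||v_1|| = 1).

λ_1 = 17.5208,  λ_2 = 5.4792;  v_1 ≈ (0.3554, 0.9347)


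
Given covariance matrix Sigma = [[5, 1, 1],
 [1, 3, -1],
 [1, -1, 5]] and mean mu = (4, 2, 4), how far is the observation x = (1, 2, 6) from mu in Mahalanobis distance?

Step 1 — centre the observation: (x - mu) = (-3, 0, 2).

Step 2 — invert Sigma (cofactor / det for 3×3, or solve directly):
  Sigma^{-1} = [[0.2333, -0.1, -0.0667],
 [-0.1, 0.4, 0.1],
 [-0.0667, 0.1, 0.2333]].

Step 3 — form the quadratic (x - mu)^T · Sigma^{-1} · (x - mu):
  Sigma^{-1} · (x - mu) = (-0.8333, 0.5, 0.6667).
  (x - mu)^T · [Sigma^{-1} · (x - mu)] = (-3)·(-0.8333) + (0)·(0.5) + (2)·(0.6667) = 3.8333.

Step 4 — take square root: d = √(3.8333) ≈ 1.9579.

d(x, mu) = √(3.8333) ≈ 1.9579


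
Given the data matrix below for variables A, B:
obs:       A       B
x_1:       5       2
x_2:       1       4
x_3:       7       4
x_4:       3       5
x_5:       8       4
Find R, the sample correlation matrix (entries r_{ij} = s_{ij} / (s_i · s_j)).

Step 1 — column means:
  mean(A) = (5 + 1 + 7 + 3 + 8) / 5 = 24/5 = 4.8
  mean(B) = (2 + 4 + 4 + 5 + 4) / 5 = 19/5 = 3.8

Step 2 — sample variances and covariances s[i,j] = (1/(n-1)) · Σ_k (x_{k,i} - mean_i) · (x_{k,j} - mean_j), with n-1 = 4:
  s[A,A] = ((0.2)·(0.2) + (-3.8)·(-3.8) + (2.2)·(2.2) + (-1.8)·(-1.8) + (3.2)·(3.2)) / 4 = 32.8/4 = 8.2
  s[A,B] = ((0.2)·(-1.8) + (-3.8)·(0.2) + (2.2)·(0.2) + (-1.8)·(1.2) + (3.2)·(0.2)) / 4 = -2.2/4 = -0.55
  s[B,B] = ((-1.8)·(-1.8) + (0.2)·(0.2) + (0.2)·(0.2) + (1.2)·(1.2) + (0.2)·(0.2)) / 4 = 4.8/4 = 1.2
  Sample standard deviations s_i = √(s[i,i]):
  s(A) = √(8.2) = 2.8636
  s(B) = √(1.2) = 1.0954

Step 3 — r_{ij} = s_{ij} / (s_i · s_j):
  r[A,A] = 1 (diagonal).
  r[A,B] = -0.55 / (2.8636 · 1.0954) = -0.55 / 3.1369 = -0.1753
  r[B,B] = 1 (diagonal).

R is symmetric with unit diagonal. Assembling:

R = [[1, -0.1753],
 [-0.1753, 1]]


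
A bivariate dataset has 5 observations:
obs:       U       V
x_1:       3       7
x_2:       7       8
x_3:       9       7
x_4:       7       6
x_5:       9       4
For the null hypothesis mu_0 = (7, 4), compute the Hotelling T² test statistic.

Step 1 — sample mean vector:
  mean(U) = (3 + 7 + 9 + 7 + 9) / 5 = 35/5 = 7
  mean(V) = (7 + 8 + 7 + 6 + 4) / 5 = 32/5 = 6.4
  x̄ = (7, 6.4),  deviation x̄ - mu_0 = (7, 6.4) - (7, 4) = (0, 2.4).

Step 2 — sample covariance matrix, S[i,j] = (1/(n-1)) · Σ_k (x_{k,i} - mean_i) · (x_{k,j} - mean_j), divisor n-1 = 4:
  S[U,U] = ((-4)·(-4) + (0)·(0) + (2)·(2) + (0)·(0) + (2)·(2)) / 4 = 24/4 = 6
  S[U,V] = ((-4)·(0.6) + (0)·(1.6) + (2)·(0.6) + (0)·(-0.4) + (2)·(-2.4)) / 4 = -6/4 = -1.5
  S[V,V] = ((0.6)·(0.6) + (1.6)·(1.6) + (0.6)·(0.6) + (-0.4)·(-0.4) + (-2.4)·(-2.4)) / 4 = 9.2/4 = 2.3
  S = [[6, -1.5],
 [-1.5, 2.3]].

Step 3 — invert S. det(S) = 6·2.3 - (-1.5)² = 11.55.
  S^{-1} = (1/det) · [[d, -b], [-b, a]] = [[0.1991, 0.1299],
 [0.1299, 0.5195]].

Step 4 — quadratic form (x̄ - mu_0)^T · S^{-1} · (x̄ - mu_0):
  S^{-1} · (x̄ - mu_0) = (0.3117, 1.2468),
  (x̄ - mu_0)^T · [...] = (0)·(0.3117) + (2.4)·(1.2468) = 2.9922.

Step 5 — scale by n: T² = 5 · 2.9922 = 14.961.

T² ≈ 14.961


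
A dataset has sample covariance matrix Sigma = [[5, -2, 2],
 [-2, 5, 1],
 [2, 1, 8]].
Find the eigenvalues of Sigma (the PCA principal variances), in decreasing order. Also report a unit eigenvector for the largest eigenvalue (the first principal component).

Step 1 — characteristic polynomial p(λ) = det(λI - Sigma) = λ³ - tr·λ² + c_1·λ - det, where tr = trace, c_1 = sum of the principal 2×2 minors, det = det(Sigma):
  tr = 5 + 5 + 8 = 18,
  c_1 = (5·5 - (-2)²) + (5·8 - (2)²) + (5·8 - (1)²) = 21 + 36 + 39 = 96,
  det = 5·(5·8 - (1)²) - (-2)·((-2)·8 - (1)·(2)) + (2)·((-2)·(1) - 5·(2)) = 5·(39) - (-2)·(-18) + (2)·(-12) = 135.
  So p(λ) = λ³ - 18λ² + 96λ - 135.
Step 2 — look for an integer root (rational root theorem: any rational root is an integer divisor of 135). Testing λ = 9:
  p(9) = 729 - 1458 + 864 - 135 = 0  ✓
  Dividing out (λ - 9): p(λ) = (λ - 9)(λ² - 9λ + 15).
Step 3 — remaining eigenvalues from the quadratic λ² - 9λ + 15 = 0:
  Δ = 9² - 4·15 = 81 - 60 = 21,  λ = (9 ± √21)/2 = (9 ± 4.5826)/2 ≈ 6.7913 or 2.2087.
  Sorted: λ_1 = 9,  λ_2 = 6.7913,  λ_3 = 2.2087  (check: sum = 18 = tr ✓).

Step 4 — unit eigenvector for λ_1 = 9: v spans the null space of (Sigma - λ_1 I), whose rows are
  r_1 = (-4, -2, 2),  r_2 = (-2, -4, 1),  r_3 = (2, 1, -1).
  v is orthogonal to every row, so take v ∝ r_1 × r_2 = ((-2)·(1) - (2)·(-4), (2)·(-2) - (-4)·(1), (-4)·(-4) - (-2)·(-2)) = (6, 0, 12).
  Rescale (divide by 6): u = (1, 0, 2).
  ||u|| = √((1)² + (0)² + (2)²) = √(5) ≈ 2.2361,  v_1 = u/||u|| ≈ (0.4472, 0, 0.8944) (||v_1|| = 1).

λ_1 = 9,  λ_2 = 6.7913,  λ_3 = 2.2087;  v_1 ≈ (0.4472, 0, 0.8944)


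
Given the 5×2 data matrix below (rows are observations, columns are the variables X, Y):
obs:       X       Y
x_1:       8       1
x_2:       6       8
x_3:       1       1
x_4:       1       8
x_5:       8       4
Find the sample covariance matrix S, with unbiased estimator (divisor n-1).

Step 1 — column means:
  mean(X) = (8 + 6 + 1 + 1 + 8) / 5 = 24/5 = 4.8
  mean(Y) = (1 + 8 + 1 + 8 + 4) / 5 = 22/5 = 4.4

Step 2 — sample covariance S[i,j] = (1/(n-1)) · Σ_k (x_{k,i} - mean_i) · (x_{k,j} - mean_j), with n-1 = 4.
  S[X,X] = ((3.2)·(3.2) + (1.2)·(1.2) + (-3.8)·(-3.8) + (-3.8)·(-3.8) + (3.2)·(3.2)) / 4 = 50.8/4 = 12.7
  S[X,Y] = ((3.2)·(-3.4) + (1.2)·(3.6) + (-3.8)·(-3.4) + (-3.8)·(3.6) + (3.2)·(-0.4)) / 4 = -8.6/4 = -2.15
  S[Y,Y] = ((-3.4)·(-3.4) + (3.6)·(3.6) + (-3.4)·(-3.4) + (3.6)·(3.6) + (-0.4)·(-0.4)) / 4 = 49.2/4 = 12.3

S is symmetric (S[j,i] = S[i,j]). Assembling:

S = [[12.7, -2.15],
 [-2.15, 12.3]]


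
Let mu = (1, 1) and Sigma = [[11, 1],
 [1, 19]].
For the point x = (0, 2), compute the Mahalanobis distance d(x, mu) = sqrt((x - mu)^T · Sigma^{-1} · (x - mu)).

Step 1 — centre the observation: (x - mu) = (-1, 1).

Step 2 — invert Sigma. det(Sigma) = 11·19 - (1)² = 208.
  Sigma^{-1} = (1/det) · [[d, -b], [-b, a]] = [[0.0913, -0.0048],
 [-0.0048, 0.0529]].

Step 3 — form the quadratic (x - mu)^T · Sigma^{-1} · (x - mu):
  Sigma^{-1} · (x - mu) = (-0.0962, 0.0577).
  (x - mu)^T · [Sigma^{-1} · (x - mu)] = (-1)·(-0.0962) + (1)·(0.0577) = 0.1538.

Step 4 — take square root: d = √(0.1538) ≈ 0.3922.

d(x, mu) = √(0.1538) ≈ 0.3922


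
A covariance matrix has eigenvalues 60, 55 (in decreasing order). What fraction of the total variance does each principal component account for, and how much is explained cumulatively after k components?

Step 1 — total variance = trace(Sigma) = Σ λ_i = 60 + 55 = 115.

Step 2 — fraction explained by component i = λ_i / Σ λ:
  PC1: 60/115 = 0.5217
  PC2: 55/115 = 0.4783

Step 3 — cumulative fraction after k components = (λ_1 + ... + λ_k) / Σ λ:
  k = 1: 60/115 = 0.5217
  k = 2: (60 + 55)/115 = 115/115 = 1

Summary (fraction, with percent):

explained: PC1 0.5217 (52.17%), PC2 0.4783 (47.83%);  cumulative: 0.5217, 1


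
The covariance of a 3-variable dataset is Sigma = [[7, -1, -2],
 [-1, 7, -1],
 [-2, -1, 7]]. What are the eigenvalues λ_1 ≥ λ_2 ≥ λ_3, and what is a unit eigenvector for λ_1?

Step 1 — characteristic polynomial p(λ) = det(λI - Sigma) = λ³ - tr·λ² + c_1·λ - det, where tr = trace, c_1 = sum of the principal 2×2 minors, det = det(Sigma):
  tr = 7 + 7 + 7 = 21,
  c_1 = (7·7 - (-1)²) + (7·7 - (-2)²) + (7·7 - (-1)²) = 48 + 45 + 48 = 141,
  det = 7·(7·7 - (-1)²) - (-1)·((-1)·7 - (-1)·(-2)) + (-2)·((-1)·(-1) - 7·(-2)) = 7·(48) - (-1)·(-9) + (-2)·(15) = 297.
  So p(λ) = λ³ - 21λ² + 141λ - 297.
Step 2 — look for an integer root (rational root theorem: any rational root is an integer divisor of 297). Testing λ = 9:
  p(9) = 729 - 1701 + 1269 - 297 = 0  ✓
  Dividing out (λ - 9): p(λ) = (λ - 9)(λ² - 12λ + 33).
Step 3 — remaining eigenvalues from the quadratic λ² - 12λ + 33 = 0:
  Δ = 12² - 4·33 = 144 - 132 = 12,  λ = (12 ± √12)/2 = (12 ± 3.4641)/2 ≈ 7.7321 or 4.2679.
  Sorted: λ_1 = 9,  λ_2 = 7.7321,  λ_3 = 4.2679  (check: sum = 21 = tr ✓).

Step 4 — unit eigenvector for λ_1 = 9: v spans the null space of (Sigma - λ_1 I), whose rows are
  r_1 = (-2, -1, -2),  r_2 = (-1, -2, -1),  r_3 = (-2, -1, -2).
  v is orthogonal to every row, so take v ∝ r_1 × r_2 = ((-1)·(-1) - (-2)·(-2), (-2)·(-1) - (-2)·(-1), (-2)·(-2) - (-1)·(-1)) = (-3, 0, 3).
  Rescale (divide by 3; multiply by -1 so the first nonzero entry is positive): u = (1, 0, -1).
  ||u|| = √((1)² + (0)² + (-1)²) = √(2) ≈ 1.4142,  v_1 = u/||u|| ≈ (0.7071, 0, -0.7071) (||v_1|| = 1).

λ_1 = 9,  λ_2 = 7.7321,  λ_3 = 4.2679;  v_1 ≈ (0.7071, 0, -0.7071)


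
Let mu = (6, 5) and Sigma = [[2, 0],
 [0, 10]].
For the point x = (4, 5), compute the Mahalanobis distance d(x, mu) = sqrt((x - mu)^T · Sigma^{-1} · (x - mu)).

Step 1 — centre the observation: (x - mu) = (-2, 0).

Step 2 — invert Sigma. det(Sigma) = 2·10 - (0)² = 20.
  Sigma^{-1} = (1/det) · [[d, -b], [-b, a]] = [[0.5, 0],
 [0, 0.1]].

Step 3 — form the quadratic (x - mu)^T · Sigma^{-1} · (x - mu):
  Sigma^{-1} · (x - mu) = (-1, 0).
  (x - mu)^T · [Sigma^{-1} · (x - mu)] = (-2)·(-1) + (0)·(0) = 2.

Step 4 — take square root: d = √(2) ≈ 1.4142.

d(x, mu) = √(2) ≈ 1.4142


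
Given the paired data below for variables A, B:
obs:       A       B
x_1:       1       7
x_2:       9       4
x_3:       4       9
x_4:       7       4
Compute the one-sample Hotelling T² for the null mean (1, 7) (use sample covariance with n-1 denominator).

Step 1 — sample mean vector:
  mean(A) = (1 + 9 + 4 + 7) / 4 = 21/4 = 5.25
  mean(B) = (7 + 4 + 9 + 4) / 4 = 24/4 = 6
  x̄ = (5.25, 6),  deviation x̄ - mu_0 = (5.25, 6) - (1, 7) = (4.25, -1).

Step 2 — sample covariance matrix, S[i,j] = (1/(n-1)) · Σ_k (x_{k,i} - mean_i) · (x_{k,j} - mean_j), divisor n-1 = 3:
  S[A,A] = ((-4.25)·(-4.25) + (3.75)·(3.75) + (-1.25)·(-1.25) + (1.75)·(1.75)) / 3 = 36.75/3 = 12.25
  S[A,B] = ((-4.25)·(1) + (3.75)·(-2) + (-1.25)·(3) + (1.75)·(-2)) / 3 = -19/3 = -6.3333
  S[B,B] = ((1)·(1) + (-2)·(-2) + (3)·(3) + (-2)·(-2)) / 3 = 18/3 = 6
  S = [[12.25, -6.3333],
 [-6.3333, 6]].

Step 3 — invert S. det(S) = 12.25·6 - (-6.3333)² = 33.3889.
  S^{-1} = (1/det) · [[d, -b], [-b, a]] = [[0.1797, 0.1897],
 [0.1897, 0.3669]].

Step 4 — quadratic form (x̄ - mu_0)^T · S^{-1} · (x̄ - mu_0):
  S^{-1} · (x̄ - mu_0) = (0.574, 0.4393),
  (x̄ - mu_0)^T · [...] = (4.25)·(0.574) + (-1)·(0.4393) = 2.0004.

Step 5 — scale by n: T² = 4 · 2.0004 = 8.0017.

T² ≈ 8.0017


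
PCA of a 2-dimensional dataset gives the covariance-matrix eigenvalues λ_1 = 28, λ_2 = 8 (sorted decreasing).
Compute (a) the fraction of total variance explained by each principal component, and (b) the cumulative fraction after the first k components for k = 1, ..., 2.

Step 1 — total variance = trace(Sigma) = Σ λ_i = 28 + 8 = 36.

Step 2 — fraction explained by component i = λ_i / Σ λ:
  PC1: 28/36 = 0.7778
  PC2: 8/36 = 0.2222

Step 3 — cumulative fraction after k components = (λ_1 + ... + λ_k) / Σ λ:
  k = 1: 28/36 = 0.7778
  k = 2: (28 + 8)/36 = 36/36 = 1

Summary (fraction, with percent):

explained: PC1 0.7778 (77.78%), PC2 0.2222 (22.22%);  cumulative: 0.7778, 1


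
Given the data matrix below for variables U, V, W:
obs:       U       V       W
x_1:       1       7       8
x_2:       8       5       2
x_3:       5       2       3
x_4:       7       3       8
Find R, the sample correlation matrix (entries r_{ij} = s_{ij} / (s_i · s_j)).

Step 1 — column means:
  mean(U) = (1 + 8 + 5 + 7) / 4 = 21/4 = 5.25
  mean(V) = (7 + 5 + 2 + 3) / 4 = 17/4 = 4.25
  mean(W) = (8 + 2 + 3 + 8) / 4 = 21/4 = 5.25

Step 2 — sample variances and covariances s[i,j] = (1/(n-1)) · Σ_k (x_{k,i} - mean_i) · (x_{k,j} - mean_j), with n-1 = 3:
  s[U,U] = ((-4.25)·(-4.25) + (2.75)·(2.75) + (-0.25)·(-0.25) + (1.75)·(1.75)) / 3 = 28.75/3 = 9.5833
  s[U,V] = ((-4.25)·(2.75) + (2.75)·(0.75) + (-0.25)·(-2.25) + (1.75)·(-1.25)) / 3 = -11.25/3 = -3.75
  s[U,W] = ((-4.25)·(2.75) + (2.75)·(-3.25) + (-0.25)·(-2.25) + (1.75)·(2.75)) / 3 = -15.25/3 = -5.0833
  s[V,V] = ((2.75)·(2.75) + (0.75)·(0.75) + (-2.25)·(-2.25) + (-1.25)·(-1.25)) / 3 = 14.75/3 = 4.9167
  s[V,W] = ((2.75)·(2.75) + (0.75)·(-3.25) + (-2.25)·(-2.25) + (-1.25)·(2.75)) / 3 = 6.75/3 = 2.25
  s[W,W] = ((2.75)·(2.75) + (-3.25)·(-3.25) + (-2.25)·(-2.25) + (2.75)·(2.75)) / 3 = 30.75/3 = 10.25
  Sample standard deviations s_i = √(s[i,i]):
  s(U) = √(9.5833) = 3.0957
  s(V) = √(4.9167) = 2.2174
  s(W) = √(10.25) = 3.2016

Step 3 — r_{ij} = s_{ij} / (s_i · s_j):
  r[U,U] = 1 (diagonal).
  r[U,V] = -3.75 / (3.0957 · 2.2174) = -3.75 / 6.8643 = -0.5463
  r[U,W] = -5.0833 / (3.0957 · 3.2016) = -5.0833 / 9.9111 = -0.5129
  r[V,V] = 1 (diagonal).
  r[V,W] = 2.25 / (2.2174 · 3.2016) = 2.25 / 7.099 = 0.3169
  r[W,W] = 1 (diagonal).

R is symmetric with unit diagonal. Assembling:

R = [[1, -0.5463, -0.5129],
 [-0.5463, 1, 0.3169],
 [-0.5129, 0.3169, 1]]


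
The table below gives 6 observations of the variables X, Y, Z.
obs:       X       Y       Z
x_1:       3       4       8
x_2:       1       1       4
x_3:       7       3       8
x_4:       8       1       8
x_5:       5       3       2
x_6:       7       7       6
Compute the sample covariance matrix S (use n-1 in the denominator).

Step 1 — column means:
  mean(X) = (3 + 1 + 7 + 8 + 5 + 7) / 6 = 31/6 = 5.1667
  mean(Y) = (4 + 1 + 3 + 1 + 3 + 7) / 6 = 19/6 = 3.1667
  mean(Z) = (8 + 4 + 8 + 8 + 2 + 6) / 6 = 36/6 = 6

Step 2 — sample covariance S[i,j] = (1/(n-1)) · Σ_k (x_{k,i} - mean_i) · (x_{k,j} - mean_j), with n-1 = 5.
  S[X,X] = ((-2.1667)·(-2.1667) + (-4.1667)·(-4.1667) + (1.8333)·(1.8333) + (2.8333)·(2.8333) + (-0.1667)·(-0.1667) + (1.8333)·(1.8333)) / 5 = 36.8333/5 = 7.3667
  S[X,Y] = ((-2.1667)·(0.8333) + (-4.1667)·(-2.1667) + (1.8333)·(-0.1667) + (2.8333)·(-2.1667) + (-0.1667)·(-0.1667) + (1.8333)·(3.8333)) / 5 = 7.8333/5 = 1.5667
  S[X,Z] = ((-2.1667)·(2) + (-4.1667)·(-2) + (1.8333)·(2) + (2.8333)·(2) + (-0.1667)·(-4) + (1.8333)·(0)) / 5 = 14/5 = 2.8
  S[Y,Y] = ((0.8333)·(0.8333) + (-2.1667)·(-2.1667) + (-0.1667)·(-0.1667) + (-2.1667)·(-2.1667) + (-0.1667)·(-0.1667) + (3.8333)·(3.8333)) / 5 = 24.8333/5 = 4.9667
  S[Y,Z] = ((0.8333)·(2) + (-2.1667)·(-2) + (-0.1667)·(2) + (-2.1667)·(2) + (-0.1667)·(-4) + (3.8333)·(0)) / 5 = 2/5 = 0.4
  S[Z,Z] = ((2)·(2) + (-2)·(-2) + (2)·(2) + (2)·(2) + (-4)·(-4) + (0)·(0)) / 5 = 32/5 = 6.4

S is symmetric (S[j,i] = S[i,j]). Assembling:

S = [[7.3667, 1.5667, 2.8],
 [1.5667, 4.9667, 0.4],
 [2.8, 0.4, 6.4]]


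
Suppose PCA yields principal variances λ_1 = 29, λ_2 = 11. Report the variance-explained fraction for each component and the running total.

Step 1 — total variance = trace(Sigma) = Σ λ_i = 29 + 11 = 40.

Step 2 — fraction explained by component i = λ_i / Σ λ:
  PC1: 29/40 = 0.725
  PC2: 11/40 = 0.275

Step 3 — cumulative fraction after k components = (λ_1 + ... + λ_k) / Σ λ:
  k = 1: 29/40 = 0.725
  k = 2: (29 + 11)/40 = 40/40 = 1

Summary (fraction, with percent):

explained: PC1 0.725 (72.5%), PC2 0.275 (27.5%);  cumulative: 0.725, 1


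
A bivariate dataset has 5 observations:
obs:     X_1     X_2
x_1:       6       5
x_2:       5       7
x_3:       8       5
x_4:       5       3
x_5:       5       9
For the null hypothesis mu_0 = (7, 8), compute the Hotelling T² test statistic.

Step 1 — sample mean vector:
  mean(X_1) = (6 + 5 + 8 + 5 + 5) / 5 = 29/5 = 5.8
  mean(X_2) = (5 + 7 + 5 + 3 + 9) / 5 = 29/5 = 5.8
  x̄ = (5.8, 5.8),  deviation x̄ - mu_0 = (5.8, 5.8) - (7, 8) = (-1.2, -2.2).

Step 2 — sample covariance matrix, S[i,j] = (1/(n-1)) · Σ_k (x_{k,i} - mean_i) · (x_{k,j} - mean_j), divisor n-1 = 4:
  S[X_1,X_1] = ((0.2)·(0.2) + (-0.8)·(-0.8) + (2.2)·(2.2) + (-0.8)·(-0.8) + (-0.8)·(-0.8)) / 4 = 6.8/4 = 1.7
  S[X_1,X_2] = ((0.2)·(-0.8) + (-0.8)·(1.2) + (2.2)·(-0.8) + (-0.8)·(-2.8) + (-0.8)·(3.2)) / 4 = -3.2/4 = -0.8
  S[X_2,X_2] = ((-0.8)·(-0.8) + (1.2)·(1.2) + (-0.8)·(-0.8) + (-2.8)·(-2.8) + (3.2)·(3.2)) / 4 = 20.8/4 = 5.2
  S = [[1.7, -0.8],
 [-0.8, 5.2]].

Step 3 — invert S. det(S) = 1.7·5.2 - (-0.8)² = 8.2.
  S^{-1} = (1/det) · [[d, -b], [-b, a]] = [[0.6341, 0.0976],
 [0.0976, 0.2073]].

Step 4 — quadratic form (x̄ - mu_0)^T · S^{-1} · (x̄ - mu_0):
  S^{-1} · (x̄ - mu_0) = (-0.9756, -0.5732),
  (x̄ - mu_0)^T · [...] = (-1.2)·(-0.9756) + (-2.2)·(-0.5732) = 2.4317.

Step 5 — scale by n: T² = 5 · 2.4317 = 12.1585.

T² ≈ 12.1585


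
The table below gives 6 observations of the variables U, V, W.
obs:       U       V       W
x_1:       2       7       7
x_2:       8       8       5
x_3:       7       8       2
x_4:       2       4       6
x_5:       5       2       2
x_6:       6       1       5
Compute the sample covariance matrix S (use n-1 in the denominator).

Step 1 — column means:
  mean(U) = (2 + 8 + 7 + 2 + 5 + 6) / 6 = 30/6 = 5
  mean(V) = (7 + 8 + 8 + 4 + 2 + 1) / 6 = 30/6 = 5
  mean(W) = (7 + 5 + 2 + 6 + 2 + 5) / 6 = 27/6 = 4.5

Step 2 — sample covariance S[i,j] = (1/(n-1)) · Σ_k (x_{k,i} - mean_i) · (x_{k,j} - mean_j), with n-1 = 5.
  S[U,U] = ((-3)·(-3) + (3)·(3) + (2)·(2) + (-3)·(-3) + (0)·(0) + (1)·(1)) / 5 = 32/5 = 6.4
  S[U,V] = ((-3)·(2) + (3)·(3) + (2)·(3) + (-3)·(-1) + (0)·(-3) + (1)·(-4)) / 5 = 8/5 = 1.6
  S[U,W] = ((-3)·(2.5) + (3)·(0.5) + (2)·(-2.5) + (-3)·(1.5) + (0)·(-2.5) + (1)·(0.5)) / 5 = -15/5 = -3
  S[V,V] = ((2)·(2) + (3)·(3) + (3)·(3) + (-1)·(-1) + (-3)·(-3) + (-4)·(-4)) / 5 = 48/5 = 9.6
  S[V,W] = ((2)·(2.5) + (3)·(0.5) + (3)·(-2.5) + (-1)·(1.5) + (-3)·(-2.5) + (-4)·(0.5)) / 5 = 3/5 = 0.6
  S[W,W] = ((2.5)·(2.5) + (0.5)·(0.5) + (-2.5)·(-2.5) + (1.5)·(1.5) + (-2.5)·(-2.5) + (0.5)·(0.5)) / 5 = 21.5/5 = 4.3

S is symmetric (S[j,i] = S[i,j]). Assembling:

S = [[6.4, 1.6, -3],
 [1.6, 9.6, 0.6],
 [-3, 0.6, 4.3]]


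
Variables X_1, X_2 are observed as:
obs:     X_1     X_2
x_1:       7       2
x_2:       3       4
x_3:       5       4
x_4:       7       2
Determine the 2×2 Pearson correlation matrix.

Step 1 — column means:
  mean(X_1) = (7 + 3 + 5 + 7) / 4 = 22/4 = 5.5
  mean(X_2) = (2 + 4 + 4 + 2) / 4 = 12/4 = 3

Step 2 — sample variances and covariances s[i,j] = (1/(n-1)) · Σ_k (x_{k,i} - mean_i) · (x_{k,j} - mean_j), with n-1 = 3:
  s[X_1,X_1] = ((1.5)·(1.5) + (-2.5)·(-2.5) + (-0.5)·(-0.5) + (1.5)·(1.5)) / 3 = 11/3 = 3.6667
  s[X_1,X_2] = ((1.5)·(-1) + (-2.5)·(1) + (-0.5)·(1) + (1.5)·(-1)) / 3 = -6/3 = -2
  s[X_2,X_2] = ((-1)·(-1) + (1)·(1) + (1)·(1) + (-1)·(-1)) / 3 = 4/3 = 1.3333
  Sample standard deviations s_i = √(s[i,i]):
  s(X_1) = √(3.6667) = 1.9149
  s(X_2) = √(1.3333) = 1.1547

Step 3 — r_{ij} = s_{ij} / (s_i · s_j):
  r[X_1,X_1] = 1 (diagonal).
  r[X_1,X_2] = -2 / (1.9149 · 1.1547) = -2 / 2.2111 = -0.9045
  r[X_2,X_2] = 1 (diagonal).

R is symmetric with unit diagonal. Assembling:

R = [[1, -0.9045],
 [-0.9045, 1]]


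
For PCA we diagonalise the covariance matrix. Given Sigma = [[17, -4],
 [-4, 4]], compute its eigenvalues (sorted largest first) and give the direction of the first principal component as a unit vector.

Step 1 — characteristic polynomial of 2×2 Sigma:
  det(Sigma - λI) = λ² - trace · λ + det = 0.
  trace = 17 + 4 = 21, det = 17·4 - (-4)² = 52.
Step 2 — discriminant:
  Δ = trace² - 4·det = 441 - 208 = 233.
Step 3 — eigenvalues:
  λ = (trace ± √Δ)/2 = (21 ± 15.2643)/2,
  λ_1 = 18.1322,  λ_2 = 2.8678.

Step 4 — unit eigenvector for λ_1: solve (Sigma - λ_1 I)v = 0. First row:
  (17 - 18.1322)·v_x + (-4)·v_y = 0, i.e. (-1.1322)·v_x + (-4)·v_y = 0,
  so v ∝ (b, λ_1 - a) = (-4, 1.1322); multiply by -1 so the first entry is positive: u = (4, -1.1322).
  ||u|| = √((4)² + (-1.1322)²) = √(17.2818) ≈ 4.1571,
  v_1 = u/||u|| ≈ (0.9622, -0.2723) (||v_1|| = 1).

λ_1 = 18.1322,  λ_2 = 2.8678;  v_1 ≈ (0.9622, -0.2723)


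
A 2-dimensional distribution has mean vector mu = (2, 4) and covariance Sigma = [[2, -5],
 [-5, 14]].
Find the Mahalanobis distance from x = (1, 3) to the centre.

Step 1 — centre the observation: (x - mu) = (-1, -1).

Step 2 — invert Sigma. det(Sigma) = 2·14 - (-5)² = 3.
  Sigma^{-1} = (1/det) · [[d, -b], [-b, a]] = [[4.6667, 1.6667],
 [1.6667, 0.6667]].

Step 3 — form the quadratic (x - mu)^T · Sigma^{-1} · (x - mu):
  Sigma^{-1} · (x - mu) = (-6.3333, -2.3333).
  (x - mu)^T · [Sigma^{-1} · (x - mu)] = (-1)·(-6.3333) + (-1)·(-2.3333) = 8.6667.

Step 4 — take square root: d = √(8.6667) ≈ 2.9439.

d(x, mu) = √(8.6667) ≈ 2.9439


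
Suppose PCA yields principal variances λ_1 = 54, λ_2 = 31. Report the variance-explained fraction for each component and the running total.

Step 1 — total variance = trace(Sigma) = Σ λ_i = 54 + 31 = 85.

Step 2 — fraction explained by component i = λ_i / Σ λ:
  PC1: 54/85 = 0.6353
  PC2: 31/85 = 0.3647

Step 3 — cumulative fraction after k components = (λ_1 + ... + λ_k) / Σ λ:
  k = 1: 54/85 = 0.6353
  k = 2: (54 + 31)/85 = 85/85 = 1

Summary (fraction, with percent):

explained: PC1 0.6353 (63.53%), PC2 0.3647 (36.47%);  cumulative: 0.6353, 1


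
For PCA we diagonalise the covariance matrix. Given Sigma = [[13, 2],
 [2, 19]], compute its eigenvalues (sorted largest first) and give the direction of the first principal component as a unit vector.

Step 1 — characteristic polynomial of 2×2 Sigma:
  det(Sigma - λI) = λ² - trace · λ + det = 0.
  trace = 13 + 19 = 32, det = 13·19 - (2)² = 243.
Step 2 — discriminant:
  Δ = trace² - 4·det = 1024 - 972 = 52.
Step 3 — eigenvalues:
  λ = (trace ± √Δ)/2 = (32 ± 7.2111)/2,
  λ_1 = 19.6056,  λ_2 = 12.3944.

Step 4 — unit eigenvector for λ_1: solve (Sigma - λ_1 I)v = 0. First row:
  (13 - 19.6056)·v_x + (2)·v_y = 0, i.e. (-6.6056)·v_x + (2)·v_y = 0,
  so v ∝ (b, λ_1 - a) = (2, 6.6056) = u.
  ||u|| = √((2)² + (6.6056)²) = √(47.6333) ≈ 6.9017,
  v_1 = u/||u|| ≈ (0.2898, 0.9571) (||v_1|| = 1).

λ_1 = 19.6056,  λ_2 = 12.3944;  v_1 ≈ (0.2898, 0.9571)


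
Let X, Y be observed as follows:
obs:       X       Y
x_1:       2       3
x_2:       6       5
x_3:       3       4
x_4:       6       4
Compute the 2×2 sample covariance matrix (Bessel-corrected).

Step 1 — column means:
  mean(X) = (2 + 6 + 3 + 6) / 4 = 17/4 = 4.25
  mean(Y) = (3 + 5 + 4 + 4) / 4 = 16/4 = 4

Step 2 — sample covariance S[i,j] = (1/(n-1)) · Σ_k (x_{k,i} - mean_i) · (x_{k,j} - mean_j), with n-1 = 3.
  S[X,X] = ((-2.25)·(-2.25) + (1.75)·(1.75) + (-1.25)·(-1.25) + (1.75)·(1.75)) / 3 = 12.75/3 = 4.25
  S[X,Y] = ((-2.25)·(-1) + (1.75)·(1) + (-1.25)·(0) + (1.75)·(0)) / 3 = 4/3 = 1.3333
  S[Y,Y] = ((-1)·(-1) + (1)·(1) + (0)·(0) + (0)·(0)) / 3 = 2/3 = 0.6667

S is symmetric (S[j,i] = S[i,j]). Assembling:

S = [[4.25, 1.3333],
 [1.3333, 0.6667]]


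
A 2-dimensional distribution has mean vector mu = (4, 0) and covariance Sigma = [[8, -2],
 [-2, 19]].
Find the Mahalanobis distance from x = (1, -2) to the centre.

Step 1 — centre the observation: (x - mu) = (-3, -2).

Step 2 — invert Sigma. det(Sigma) = 8·19 - (-2)² = 148.
  Sigma^{-1} = (1/det) · [[d, -b], [-b, a]] = [[0.1284, 0.0135],
 [0.0135, 0.0541]].

Step 3 — form the quadratic (x - mu)^T · Sigma^{-1} · (x - mu):
  Sigma^{-1} · (x - mu) = (-0.4122, -0.1486).
  (x - mu)^T · [Sigma^{-1} · (x - mu)] = (-3)·(-0.4122) + (-2)·(-0.1486) = 1.5338.

Step 4 — take square root: d = √(1.5338) ≈ 1.2385.

d(x, mu) = √(1.5338) ≈ 1.2385


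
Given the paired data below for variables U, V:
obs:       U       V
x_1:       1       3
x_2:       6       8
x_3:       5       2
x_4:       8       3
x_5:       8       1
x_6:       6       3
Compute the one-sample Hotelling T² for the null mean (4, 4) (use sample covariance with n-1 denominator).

Step 1 — sample mean vector:
  mean(U) = (1 + 6 + 5 + 8 + 8 + 6) / 6 = 34/6 = 5.6667
  mean(V) = (3 + 8 + 2 + 3 + 1 + 3) / 6 = 20/6 = 3.3333
  x̄ = (5.6667, 3.3333),  deviation x̄ - mu_0 = (5.6667, 3.3333) - (4, 4) = (1.6667, -0.6667).

Step 2 — sample covariance matrix, S[i,j] = (1/(n-1)) · Σ_k (x_{k,i} - mean_i) · (x_{k,j} - mean_j), divisor n-1 = 5:
  S[U,U] = ((-4.6667)·(-4.6667) + (0.3333)·(0.3333) + (-0.6667)·(-0.6667) + (2.3333)·(2.3333) + (2.3333)·(2.3333) + (0.3333)·(0.3333)) / 5 = 33.3333/5 = 6.6667
  S[U,V] = ((-4.6667)·(-0.3333) + (0.3333)·(4.6667) + (-0.6667)·(-1.3333) + (2.3333)·(-0.3333) + (2.3333)·(-2.3333) + (0.3333)·(-0.3333)) / 5 = -2.3333/5 = -0.4667
  S[V,V] = ((-0.3333)·(-0.3333) + (4.6667)·(4.6667) + (-1.3333)·(-1.3333) + (-0.3333)·(-0.3333) + (-2.3333)·(-2.3333) + (-0.3333)·(-0.3333)) / 5 = 29.3333/5 = 5.8667
  S = [[6.6667, -0.4667],
 [-0.4667, 5.8667]].

Step 3 — invert S. det(S) = 6.6667·5.8667 - (-0.4667)² = 38.8933.
  S^{-1} = (1/det) · [[d, -b], [-b, a]] = [[0.1508, 0.012],
 [0.012, 0.1714]].

Step 4 — quadratic form (x̄ - mu_0)^T · S^{-1} · (x̄ - mu_0):
  S^{-1} · (x̄ - mu_0) = (0.2434, -0.0943),
  (x̄ - mu_0)^T · [...] = (1.6667)·(0.2434) + (-0.6667)·(-0.0943) = 0.4685.

Step 5 — scale by n: T² = 6 · 0.4685 = 2.8111.

T² ≈ 2.8111


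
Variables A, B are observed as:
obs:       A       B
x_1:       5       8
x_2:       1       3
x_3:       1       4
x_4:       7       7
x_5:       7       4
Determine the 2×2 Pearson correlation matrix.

Step 1 — column means:
  mean(A) = (5 + 1 + 1 + 7 + 7) / 5 = 21/5 = 4.2
  mean(B) = (8 + 3 + 4 + 7 + 4) / 5 = 26/5 = 5.2

Step 2 — sample variances and covariances s[i,j] = (1/(n-1)) · Σ_k (x_{k,i} - mean_i) · (x_{k,j} - mean_j), with n-1 = 4:
  s[A,A] = ((0.8)·(0.8) + (-3.2)·(-3.2) + (-3.2)·(-3.2) + (2.8)·(2.8) + (2.8)·(2.8)) / 4 = 36.8/4 = 9.2
  s[A,B] = ((0.8)·(2.8) + (-3.2)·(-2.2) + (-3.2)·(-1.2) + (2.8)·(1.8) + (2.8)·(-1.2)) / 4 = 14.8/4 = 3.7
  s[B,B] = ((2.8)·(2.8) + (-2.2)·(-2.2) + (-1.2)·(-1.2) + (1.8)·(1.8) + (-1.2)·(-1.2)) / 4 = 18.8/4 = 4.7
  Sample standard deviations s_i = √(s[i,i]):
  s(A) = √(9.2) = 3.0332
  s(B) = √(4.7) = 2.1679

Step 3 — r_{ij} = s_{ij} / (s_i · s_j):
  r[A,A] = 1 (diagonal).
  r[A,B] = 3.7 / (3.0332 · 2.1679) = 3.7 / 6.5757 = 0.5627
  r[B,B] = 1 (diagonal).

R is symmetric with unit diagonal. Assembling:

R = [[1, 0.5627],
 [0.5627, 1]]


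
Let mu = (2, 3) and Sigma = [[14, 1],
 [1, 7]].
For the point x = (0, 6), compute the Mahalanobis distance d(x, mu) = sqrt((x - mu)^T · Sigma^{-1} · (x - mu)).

Step 1 — centre the observation: (x - mu) = (-2, 3).

Step 2 — invert Sigma. det(Sigma) = 14·7 - (1)² = 97.
  Sigma^{-1} = (1/det) · [[d, -b], [-b, a]] = [[0.0722, -0.0103],
 [-0.0103, 0.1443]].

Step 3 — form the quadratic (x - mu)^T · Sigma^{-1} · (x - mu):
  Sigma^{-1} · (x - mu) = (-0.1753, 0.4536).
  (x - mu)^T · [Sigma^{-1} · (x - mu)] = (-2)·(-0.1753) + (3)·(0.4536) = 1.7113.

Step 4 — take square root: d = √(1.7113) ≈ 1.3082.

d(x, mu) = √(1.7113) ≈ 1.3082


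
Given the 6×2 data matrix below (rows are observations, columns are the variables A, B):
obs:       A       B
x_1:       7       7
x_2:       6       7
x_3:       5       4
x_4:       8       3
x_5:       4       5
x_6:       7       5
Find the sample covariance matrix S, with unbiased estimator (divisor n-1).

Step 1 — column means:
  mean(A) = (7 + 6 + 5 + 8 + 4 + 7) / 6 = 37/6 = 6.1667
  mean(B) = (7 + 7 + 4 + 3 + 5 + 5) / 6 = 31/6 = 5.1667

Step 2 — sample covariance S[i,j] = (1/(n-1)) · Σ_k (x_{k,i} - mean_i) · (x_{k,j} - mean_j), with n-1 = 5.
  S[A,A] = ((0.8333)·(0.8333) + (-0.1667)·(-0.1667) + (-1.1667)·(-1.1667) + (1.8333)·(1.8333) + (-2.1667)·(-2.1667) + (0.8333)·(0.8333)) / 5 = 10.8333/5 = 2.1667
  S[A,B] = ((0.8333)·(1.8333) + (-0.1667)·(1.8333) + (-1.1667)·(-1.1667) + (1.8333)·(-2.1667) + (-2.1667)·(-0.1667) + (0.8333)·(-0.1667)) / 5 = -1.1667/5 = -0.2333
  S[B,B] = ((1.8333)·(1.8333) + (1.8333)·(1.8333) + (-1.1667)·(-1.1667) + (-2.1667)·(-2.1667) + (-0.1667)·(-0.1667) + (-0.1667)·(-0.1667)) / 5 = 12.8333/5 = 2.5667

S is symmetric (S[j,i] = S[i,j]). Assembling:

S = [[2.1667, -0.2333],
 [-0.2333, 2.5667]]


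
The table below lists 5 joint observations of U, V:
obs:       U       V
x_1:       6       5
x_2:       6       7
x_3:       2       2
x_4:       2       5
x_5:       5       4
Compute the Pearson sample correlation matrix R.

Step 1 — column means:
  mean(U) = (6 + 6 + 2 + 2 + 5) / 5 = 21/5 = 4.2
  mean(V) = (5 + 7 + 2 + 5 + 4) / 5 = 23/5 = 4.6

Step 2 — sample variances and covariances s[i,j] = (1/(n-1)) · Σ_k (x_{k,i} - mean_i) · (x_{k,j} - mean_j), with n-1 = 4:
  s[U,U] = ((1.8)·(1.8) + (1.8)·(1.8) + (-2.2)·(-2.2) + (-2.2)·(-2.2) + (0.8)·(0.8)) / 4 = 16.8/4 = 4.2
  s[U,V] = ((1.8)·(0.4) + (1.8)·(2.4) + (-2.2)·(-2.6) + (-2.2)·(0.4) + (0.8)·(-0.6)) / 4 = 9.4/4 = 2.35
  s[V,V] = ((0.4)·(0.4) + (2.4)·(2.4) + (-2.6)·(-2.6) + (0.4)·(0.4) + (-0.6)·(-0.6)) / 4 = 13.2/4 = 3.3
  Sample standard deviations s_i = √(s[i,i]):
  s(U) = √(4.2) = 2.0494
  s(V) = √(3.3) = 1.8166

Step 3 — r_{ij} = s_{ij} / (s_i · s_j):
  r[U,U] = 1 (diagonal).
  r[U,V] = 2.35 / (2.0494 · 1.8166) = 2.35 / 3.7229 = 0.6312
  r[V,V] = 1 (diagonal).

R is symmetric with unit diagonal. Assembling:

R = [[1, 0.6312],
 [0.6312, 1]]


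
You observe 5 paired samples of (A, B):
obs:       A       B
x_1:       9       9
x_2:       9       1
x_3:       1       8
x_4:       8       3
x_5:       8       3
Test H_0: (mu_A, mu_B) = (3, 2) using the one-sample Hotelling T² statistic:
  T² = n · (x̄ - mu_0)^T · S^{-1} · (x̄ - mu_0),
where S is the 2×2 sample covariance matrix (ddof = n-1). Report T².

Step 1 — sample mean vector:
  mean(A) = (9 + 9 + 1 + 8 + 8) / 5 = 35/5 = 7
  mean(B) = (9 + 1 + 8 + 3 + 3) / 5 = 24/5 = 4.8
  x̄ = (7, 4.8),  deviation x̄ - mu_0 = (7, 4.8) - (3, 2) = (4, 2.8).

Step 2 — sample covariance matrix, S[i,j] = (1/(n-1)) · Σ_k (x_{k,i} - mean_i) · (x_{k,j} - mean_j), divisor n-1 = 4:
  S[A,A] = ((2)·(2) + (2)·(2) + (-6)·(-6) + (1)·(1) + (1)·(1)) / 4 = 46/4 = 11.5
  S[A,B] = ((2)·(4.2) + (2)·(-3.8) + (-6)·(3.2) + (1)·(-1.8) + (1)·(-1.8)) / 4 = -22/4 = -5.5
  S[B,B] = ((4.2)·(4.2) + (-3.8)·(-3.8) + (3.2)·(3.2) + (-1.8)·(-1.8) + (-1.8)·(-1.8)) / 4 = 48.8/4 = 12.2
  S = [[11.5, -5.5],
 [-5.5, 12.2]].

Step 3 — invert S. det(S) = 11.5·12.2 - (-5.5)² = 110.05.
  S^{-1} = (1/det) · [[d, -b], [-b, a]] = [[0.1109, 0.05],
 [0.05, 0.1045]].

Step 4 — quadratic form (x̄ - mu_0)^T · S^{-1} · (x̄ - mu_0):
  S^{-1} · (x̄ - mu_0) = (0.5834, 0.4925),
  (x̄ - mu_0)^T · [...] = (4)·(0.5834) + (2.8)·(0.4925) = 3.7125.

Step 5 — scale by n: T² = 5 · 3.7125 = 18.5625.

T² ≈ 18.5625


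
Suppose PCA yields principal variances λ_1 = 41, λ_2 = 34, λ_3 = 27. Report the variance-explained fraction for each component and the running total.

Step 1 — total variance = trace(Sigma) = Σ λ_i = 41 + 34 + 27 = 102.

Step 2 — fraction explained by component i = λ_i / Σ λ:
  PC1: 41/102 = 0.402
  PC2: 34/102 = 0.3333
  PC3: 27/102 = 0.2647

Step 3 — cumulative fraction after k components = (λ_1 + ... + λ_k) / Σ λ:
  k = 1: 41/102 = 0.402
  k = 2: (41 + 34)/102 = 75/102 = 0.7353
  k = 3: (41 + 34 + 27)/102 = 102/102 = 1

Summary (fraction, with percent):

explained: PC1 0.402 (40.2%), PC2 0.3333 (33.33%), PC3 0.2647 (26.47%);  cumulative: 0.402, 0.7353, 1


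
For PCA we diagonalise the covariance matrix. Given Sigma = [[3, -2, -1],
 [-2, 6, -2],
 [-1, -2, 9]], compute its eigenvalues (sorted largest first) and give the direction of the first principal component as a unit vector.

Step 1 — characteristic polynomial p(λ) = det(λI - Sigma) = λ³ - tr·λ² + c_1·λ - det, where tr = trace, c_1 = sum of the principal 2×2 minors, det = det(Sigma):
  tr = 3 + 6 + 9 = 18,
  c_1 = (3·6 - (-2)²) + (3·9 - (-1)²) + (6·9 - (-2)²) = 14 + 26 + 50 = 90,
  det = 3·(6·9 - (-2)²) - (-2)·((-2)·9 - (-2)·(-1)) + (-1)·((-2)·(-2) - 6·(-1)) = 3·(50) - (-2)·(-20) + (-1)·(10) = 100.
  So p(λ) = λ³ - 18λ² + 90λ - 100.
Step 2 — look for an integer root (rational root theorem: any rational root is an integer divisor of 100). Testing λ = 10:
  p(10) = 1000 - 1800 + 900 - 100 = 0  ✓
  Dividing out (λ - 10): p(λ) = (λ - 10)(λ² - 8λ + 10).
Step 3 — remaining eigenvalues from the quadratic λ² - 8λ + 10 = 0:
  Δ = 8² - 4·10 = 64 - 40 = 24,  λ = (8 ± √24)/2 = (8 ± 4.899)/2 ≈ 6.4495 or 1.5505.
  Sorted: λ_1 = 10,  λ_2 = 6.4495,  λ_3 = 1.5505  (check: sum = 18 = tr ✓).

Step 4 — unit eigenvector for λ_1 = 10: v spans the null space of (Sigma - λ_1 I), whose rows are
  r_1 = (-7, -2, -1),  r_2 = (-2, -4, -2),  r_3 = (-1, -2, -1).
  v is orthogonal to every row, so take v ∝ r_1 × r_2 = ((-2)·(-2) - (-1)·(-4), (-1)·(-2) - (-7)·(-2), (-7)·(-4) - (-2)·(-2)) = (0, -12, 24).
  Rescale (divide by 12; multiply by -1 so the first nonzero entry is positive): u = (0, 1, -2).
  ||u|| = √((0)² + (1)² + (-2)²) = √(5) ≈ 2.2361,  v_1 = u/||u|| ≈ (0, 0.4472, -0.8944) (||v_1|| = 1).

λ_1 = 10,  λ_2 = 6.4495,  λ_3 = 1.5505;  v_1 ≈ (0, 0.4472, -0.8944)


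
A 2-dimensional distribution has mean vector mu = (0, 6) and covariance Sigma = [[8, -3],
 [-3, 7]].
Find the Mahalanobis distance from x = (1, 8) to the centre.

Step 1 — centre the observation: (x - mu) = (1, 2).

Step 2 — invert Sigma. det(Sigma) = 8·7 - (-3)² = 47.
  Sigma^{-1} = (1/det) · [[d, -b], [-b, a]] = [[0.1489, 0.0638],
 [0.0638, 0.1702]].

Step 3 — form the quadratic (x - mu)^T · Sigma^{-1} · (x - mu):
  Sigma^{-1} · (x - mu) = (0.2766, 0.4043).
  (x - mu)^T · [Sigma^{-1} · (x - mu)] = (1)·(0.2766) + (2)·(0.4043) = 1.0851.

Step 4 — take square root: d = √(1.0851) ≈ 1.0417.

d(x, mu) = √(1.0851) ≈ 1.0417


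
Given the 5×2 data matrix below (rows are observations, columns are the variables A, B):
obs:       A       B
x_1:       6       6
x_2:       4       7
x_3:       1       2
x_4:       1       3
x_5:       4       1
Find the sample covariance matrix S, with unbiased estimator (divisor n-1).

Step 1 — column means:
  mean(A) = (6 + 4 + 1 + 1 + 4) / 5 = 16/5 = 3.2
  mean(B) = (6 + 7 + 2 + 3 + 1) / 5 = 19/5 = 3.8

Step 2 — sample covariance S[i,j] = (1/(n-1)) · Σ_k (x_{k,i} - mean_i) · (x_{k,j} - mean_j), with n-1 = 4.
  S[A,A] = ((2.8)·(2.8) + (0.8)·(0.8) + (-2.2)·(-2.2) + (-2.2)·(-2.2) + (0.8)·(0.8)) / 4 = 18.8/4 = 4.7
  S[A,B] = ((2.8)·(2.2) + (0.8)·(3.2) + (-2.2)·(-1.8) + (-2.2)·(-0.8) + (0.8)·(-2.8)) / 4 = 12.2/4 = 3.05
  S[B,B] = ((2.2)·(2.2) + (3.2)·(3.2) + (-1.8)·(-1.8) + (-0.8)·(-0.8) + (-2.8)·(-2.8)) / 4 = 26.8/4 = 6.7

S is symmetric (S[j,i] = S[i,j]). Assembling:

S = [[4.7, 3.05],
 [3.05, 6.7]]


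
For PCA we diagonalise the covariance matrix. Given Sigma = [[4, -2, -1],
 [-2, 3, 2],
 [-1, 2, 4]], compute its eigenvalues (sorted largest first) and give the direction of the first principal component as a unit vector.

Step 1 — characteristic polynomial p(λ) = det(λI - Sigma) = λ³ - tr·λ² + c_1·λ - det, where tr = trace, c_1 = sum of the principal 2×2 minors, det = det(Sigma):
  tr = 4 + 3 + 4 = 11,
  c_1 = (4·3 - (-2)²) + (4·4 - (-1)²) + (3·4 - (2)²) = 8 + 15 + 8 = 31,
  det = 4·(3·4 - (2)²) - (-2)·((-2)·4 - (2)·(-1)) + (-1)·((-2)·(2) - 3·(-1)) = 4·(8) - (-2)·(-6) + (-1)·(-1) = 21.
  So p(λ) = λ³ - 11λ² + 31λ - 21.
Step 2 — look for an integer root (rational root theorem: any rational root is an integer divisor of 21). Testing λ = 1:
  p(1) = 1 - 11 + 31 - 21 = 0  ✓
  Dividing out (λ - 1): p(λ) = (λ - 1)(λ² - 10λ + 21).
Step 3 — remaining eigenvalues from the quadratic λ² - 10λ + 21 = 0:
  Δ = 10² - 4·21 = 100 - 84 = 16,  λ = (10 ± √16)/2 = (10 ± 4)/2 = 7 or 3.
  Sorted: λ_1 = 7,  λ_2 = 3,  λ_3 = 1  (check: sum = 11 = tr ✓).

Step 4 — unit eigenvector for λ_1 = 7: v spans the null space of (Sigma - λ_1 I), whose rows are
  r_1 = (-3, -2, -1),  r_2 = (-2, -4, 2),  r_3 = (-1, 2, -3).
  v is orthogonal to every row, so take v ∝ r_1 × r_2 = ((-2)·(2) - (-1)·(-4), (-1)·(-2) - (-3)·(2), (-3)·(-4) - (-2)·(-2)) = (-8, 8, 8).
  Rescale (divide by 8; multiply by -1 so the first nonzero entry is positive): u = (1, -1, -1).
  ||u|| = √((1)² + (-1)² + (-1)²) = √(3) ≈ 1.7321,  v_1 = u/||u|| ≈ (0.5774, -0.5774, -0.5774) (||v_1|| = 1).

λ_1 = 7,  λ_2 = 3,  λ_3 = 1;  v_1 ≈ (0.5774, -0.5774, -0.5774)


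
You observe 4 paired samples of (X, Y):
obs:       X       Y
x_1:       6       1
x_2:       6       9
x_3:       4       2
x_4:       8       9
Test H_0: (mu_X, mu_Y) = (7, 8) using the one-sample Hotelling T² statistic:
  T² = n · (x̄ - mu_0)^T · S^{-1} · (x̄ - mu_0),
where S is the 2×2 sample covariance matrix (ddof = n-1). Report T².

Step 1 — sample mean vector:
  mean(X) = (6 + 6 + 4 + 8) / 4 = 24/4 = 6
  mean(Y) = (1 + 9 + 2 + 9) / 4 = 21/4 = 5.25
  x̄ = (6, 5.25),  deviation x̄ - mu_0 = (6, 5.25) - (7, 8) = (-1, -2.75).

Step 2 — sample covariance matrix, S[i,j] = (1/(n-1)) · Σ_k (x_{k,i} - mean_i) · (x_{k,j} - mean_j), divisor n-1 = 3:
  S[X,X] = ((0)·(0) + (0)·(0) + (-2)·(-2) + (2)·(2)) / 3 = 8/3 = 2.6667
  S[X,Y] = ((0)·(-4.25) + (0)·(3.75) + (-2)·(-3.25) + (2)·(3.75)) / 3 = 14/3 = 4.6667
  S[Y,Y] = ((-4.25)·(-4.25) + (3.75)·(3.75) + (-3.25)·(-3.25) + (3.75)·(3.75)) / 3 = 56.75/3 = 18.9167
  S = [[2.6667, 4.6667],
 [4.6667, 18.9167]].

Step 3 — invert S. det(S) = 2.6667·18.9167 - (4.6667)² = 28.6667.
  S^{-1} = (1/det) · [[d, -b], [-b, a]] = [[0.6599, -0.1628],
 [-0.1628, 0.093]].

Step 4 — quadratic form (x̄ - mu_0)^T · S^{-1} · (x̄ - mu_0):
  S^{-1} · (x̄ - mu_0) = (-0.2122, -0.093),
  (x̄ - mu_0)^T · [...] = (-1)·(-0.2122) + (-2.75)·(-0.093) = 0.468.

Step 5 — scale by n: T² = 4 · 0.468 = 1.8721.

T² ≈ 1.8721


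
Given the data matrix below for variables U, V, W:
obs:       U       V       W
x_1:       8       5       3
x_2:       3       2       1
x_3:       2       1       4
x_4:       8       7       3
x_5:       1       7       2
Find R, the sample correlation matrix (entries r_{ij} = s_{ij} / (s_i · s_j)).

Step 1 — column means:
  mean(U) = (8 + 3 + 2 + 8 + 1) / 5 = 22/5 = 4.4
  mean(V) = (5 + 2 + 1 + 7 + 7) / 5 = 22/5 = 4.4
  mean(W) = (3 + 1 + 4 + 3 + 2) / 5 = 13/5 = 2.6

Step 2 — sample variances and covariances s[i,j] = (1/(n-1)) · Σ_k (x_{k,i} - mean_i) · (x_{k,j} - mean_j), with n-1 = 4:
  s[U,U] = ((3.6)·(3.6) + (-1.4)·(-1.4) + (-2.4)·(-2.4) + (3.6)·(3.6) + (-3.4)·(-3.4)) / 4 = 45.2/4 = 11.3
  s[U,V] = ((3.6)·(0.6) + (-1.4)·(-2.4) + (-2.4)·(-3.4) + (3.6)·(2.6) + (-3.4)·(2.6)) / 4 = 14.2/4 = 3.55
  s[U,W] = ((3.6)·(0.4) + (-1.4)·(-1.6) + (-2.4)·(1.4) + (3.6)·(0.4) + (-3.4)·(-0.6)) / 4 = 3.8/4 = 0.95
  s[V,V] = ((0.6)·(0.6) + (-2.4)·(-2.4) + (-3.4)·(-3.4) + (2.6)·(2.6) + (2.6)·(2.6)) / 4 = 31.2/4 = 7.8
  s[V,W] = ((0.6)·(0.4) + (-2.4)·(-1.6) + (-3.4)·(1.4) + (2.6)·(0.4) + (2.6)·(-0.6)) / 4 = -1.2/4 = -0.3
  s[W,W] = ((0.4)·(0.4) + (-1.6)·(-1.6) + (1.4)·(1.4) + (0.4)·(0.4) + (-0.6)·(-0.6)) / 4 = 5.2/4 = 1.3
  Sample standard deviations s_i = √(s[i,i]):
  s(U) = √(11.3) = 3.3615
  s(V) = √(7.8) = 2.7928
  s(W) = √(1.3) = 1.1402

Step 3 — r_{ij} = s_{ij} / (s_i · s_j):
  r[U,U] = 1 (diagonal).
  r[U,V] = 3.55 / (3.3615 · 2.7928) = 3.55 / 9.3883 = 0.3781
  r[U,W] = 0.95 / (3.3615 · 1.1402) = 0.95 / 3.8328 = 0.2479
  r[V,V] = 1 (diagonal).
  r[V,W] = -0.3 / (2.7928 · 1.1402) = -0.3 / 3.1843 = -0.0942
  r[W,W] = 1 (diagonal).

R is symmetric with unit diagonal. Assembling:

R = [[1, 0.3781, 0.2479],
 [0.3781, 1, -0.0942],
 [0.2479, -0.0942, 1]]
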